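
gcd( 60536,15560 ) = 8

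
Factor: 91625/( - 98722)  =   - 2^(-1 )*5^3 * 13^( - 1 )*733^1*3797^( - 1)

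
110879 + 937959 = 1048838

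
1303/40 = 1303/40 = 32.58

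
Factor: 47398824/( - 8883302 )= -2^2*3^3*11^1 * 383^( - 1) * 11597^(-1) * 19949^1 =-23699412/4441651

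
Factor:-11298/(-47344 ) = 2^(- 3 )*3^1*7^1 * 11^(-1 )  =  21/88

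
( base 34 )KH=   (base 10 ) 697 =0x2B9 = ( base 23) 177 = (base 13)418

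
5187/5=5187/5 =1037.40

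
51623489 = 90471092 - 38847603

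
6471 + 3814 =10285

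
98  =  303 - 205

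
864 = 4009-3145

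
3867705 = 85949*45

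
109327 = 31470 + 77857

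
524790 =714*735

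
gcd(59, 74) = 1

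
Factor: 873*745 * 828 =538518780 = 2^2 * 3^4 * 5^1*23^1*97^1*149^1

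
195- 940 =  - 745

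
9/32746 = 9/32746 = 0.00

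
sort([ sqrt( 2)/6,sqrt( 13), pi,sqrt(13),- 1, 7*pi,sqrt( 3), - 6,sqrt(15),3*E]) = [-6,-1,sqrt(2)/6, sqrt(3), pi, sqrt ( 13),sqrt(13),sqrt(15 ), 3*E,7 * pi ]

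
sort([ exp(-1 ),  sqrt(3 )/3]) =[ exp( - 1),sqrt(  3) /3 ]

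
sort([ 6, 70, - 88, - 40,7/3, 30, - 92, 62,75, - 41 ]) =[ - 92, - 88,- 41, - 40,  7/3,6, 30, 62, 70, 75 ] 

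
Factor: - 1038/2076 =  - 2^ ( - 1) = - 1/2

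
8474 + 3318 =11792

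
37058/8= 4632 + 1/4 =4632.25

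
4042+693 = 4735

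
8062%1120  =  222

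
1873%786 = 301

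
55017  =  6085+48932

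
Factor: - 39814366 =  - 2^1* 1699^1* 11717^1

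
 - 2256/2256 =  -1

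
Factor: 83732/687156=3^( - 1)*11^2* 331^( - 1) = 121/993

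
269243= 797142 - 527899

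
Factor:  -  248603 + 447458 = 3^4*5^1*491^1 = 198855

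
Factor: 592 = 2^4* 37^1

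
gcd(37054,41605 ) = 1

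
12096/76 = 3024/19 = 159.16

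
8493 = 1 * 8493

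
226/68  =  3+ 11/34 = 3.32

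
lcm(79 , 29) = 2291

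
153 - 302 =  - 149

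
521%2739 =521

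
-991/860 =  -2 + 729/860 = - 1.15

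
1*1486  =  1486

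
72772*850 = 61856200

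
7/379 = 7/379= 0.02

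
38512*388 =14942656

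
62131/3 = 20710 + 1/3 = 20710.33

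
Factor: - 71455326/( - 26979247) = 2^1*3^1*797^(-1) * 33851^( - 1) * 11909221^1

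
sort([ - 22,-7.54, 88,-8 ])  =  [  -  22, - 8, - 7.54, 88]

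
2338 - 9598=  - 7260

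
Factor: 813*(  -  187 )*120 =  - 2^3*3^2*5^1*11^1*  17^1*271^1 = - 18243720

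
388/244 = 1 + 36/61 = 1.59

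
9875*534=5273250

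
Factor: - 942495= -3^1*5^1*  19^1*3307^1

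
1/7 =1/7 = 0.14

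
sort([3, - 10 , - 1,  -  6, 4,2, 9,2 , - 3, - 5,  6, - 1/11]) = [ - 10,-6,  -  5,  -  3, - 1, - 1/11, 2, 2,3, 4,6,9]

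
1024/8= 128 = 128.00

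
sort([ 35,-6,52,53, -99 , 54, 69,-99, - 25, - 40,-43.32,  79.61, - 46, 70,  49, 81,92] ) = [ - 99, - 99, - 46, - 43.32, - 40, - 25,-6,35,49,  52, 53, 54, 69, 70 , 79.61, 81,92] 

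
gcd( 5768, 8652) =2884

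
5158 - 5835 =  - 677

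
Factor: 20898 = 2^1*3^5*43^1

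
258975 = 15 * 17265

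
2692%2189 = 503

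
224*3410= 763840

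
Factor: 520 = 2^3 * 5^1*13^1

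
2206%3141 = 2206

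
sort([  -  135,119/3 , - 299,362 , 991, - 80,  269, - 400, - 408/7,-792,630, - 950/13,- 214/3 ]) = [ - 792 , - 400,-299, - 135, - 80, - 950/13, - 214/3, - 408/7,119/3,269,362,630,991]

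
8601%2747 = 360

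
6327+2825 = 9152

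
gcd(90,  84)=6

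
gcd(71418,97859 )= 1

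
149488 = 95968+53520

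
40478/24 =1686  +  7/12=1686.58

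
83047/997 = 83 + 296/997=83.30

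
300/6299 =300/6299 =0.05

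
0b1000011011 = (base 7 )1400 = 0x21B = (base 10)539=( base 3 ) 201222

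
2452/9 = 272+4/9 = 272.44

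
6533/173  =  6533/173 =37.76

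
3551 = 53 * 67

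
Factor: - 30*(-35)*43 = 45150 = 2^1*3^1 * 5^2*7^1*43^1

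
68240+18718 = 86958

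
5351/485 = 5351/485 = 11.03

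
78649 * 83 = 6527867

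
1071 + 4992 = 6063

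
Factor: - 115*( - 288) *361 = 2^5 * 3^2*5^1*19^2 * 23^1 = 11956320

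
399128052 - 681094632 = - 281966580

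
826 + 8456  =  9282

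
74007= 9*8223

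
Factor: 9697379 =67^1*144737^1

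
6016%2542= 932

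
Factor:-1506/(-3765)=2/5 =2^1 *5^( - 1 )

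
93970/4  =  23492 + 1/2=23492.50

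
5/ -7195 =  - 1 + 1438/1439 =-  0.00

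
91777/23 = 91777/23 = 3990.30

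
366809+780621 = 1147430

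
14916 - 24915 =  - 9999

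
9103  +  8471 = 17574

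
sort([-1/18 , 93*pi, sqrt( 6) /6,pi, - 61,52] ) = [-61, - 1/18, sqrt(6 ) /6, pi,52,  93 * pi]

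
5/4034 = 5/4034 = 0.00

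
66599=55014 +11585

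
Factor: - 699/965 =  - 3^1*5^(- 1) *193^( - 1 )*233^1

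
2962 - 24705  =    -  21743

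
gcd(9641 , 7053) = 1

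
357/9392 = 357/9392 = 0.04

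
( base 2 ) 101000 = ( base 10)40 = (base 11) 37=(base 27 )1d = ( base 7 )55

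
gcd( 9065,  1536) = 1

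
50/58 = 25/29 = 0.86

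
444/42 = 74/7 = 10.57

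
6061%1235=1121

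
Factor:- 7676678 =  - 2^1*941^1*4079^1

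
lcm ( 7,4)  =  28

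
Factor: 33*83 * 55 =150645 = 3^1 * 5^1*11^2*83^1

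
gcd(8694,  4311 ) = 9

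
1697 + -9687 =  - 7990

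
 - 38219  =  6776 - 44995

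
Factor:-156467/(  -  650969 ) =11^( - 1) * 23^( - 1) * 31^(  -  1 )*83^( - 1) * 156467^1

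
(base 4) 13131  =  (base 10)477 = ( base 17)1b1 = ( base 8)735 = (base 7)1251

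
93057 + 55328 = 148385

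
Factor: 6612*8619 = 2^2*3^2*13^2*17^1*19^1 * 29^1 = 56988828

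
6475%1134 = 805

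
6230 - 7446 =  - 1216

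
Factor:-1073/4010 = -2^(-1) * 5^( - 1 )*29^1 * 37^1 * 401^(-1)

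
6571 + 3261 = 9832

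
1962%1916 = 46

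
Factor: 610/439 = 2^1*5^1 * 61^1*439^(-1)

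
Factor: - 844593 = - 3^1 * 281531^1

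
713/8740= 31/380 = 0.08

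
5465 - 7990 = - 2525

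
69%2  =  1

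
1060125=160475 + 899650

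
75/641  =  75/641 = 0.12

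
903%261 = 120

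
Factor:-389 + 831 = 442 =2^1*13^1*17^1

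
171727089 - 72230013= 99497076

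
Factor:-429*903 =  - 387387 = - 3^2*7^1*11^1*13^1*43^1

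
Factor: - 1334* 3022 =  - 4031348 = - 2^2 * 23^1*29^1* 1511^1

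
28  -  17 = 11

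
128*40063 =5128064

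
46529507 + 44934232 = 91463739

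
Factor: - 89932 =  - 2^2 * 22483^1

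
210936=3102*68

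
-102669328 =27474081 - 130143409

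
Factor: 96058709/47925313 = 29^( - 1) * 1652597^( - 1) * 96058709^1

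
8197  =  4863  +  3334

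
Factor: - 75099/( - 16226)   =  2^ ( - 1 ) * 3^1 * 7^( - 1)*19^ ( - 1 )*61^ ( - 1)*25033^1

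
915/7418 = 915/7418= 0.12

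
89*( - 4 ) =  -356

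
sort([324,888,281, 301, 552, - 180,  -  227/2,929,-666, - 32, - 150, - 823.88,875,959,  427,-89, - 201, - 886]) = [  -  886 , - 823.88, - 666, - 201, - 180,  -  150, - 227/2, - 89, - 32,281 , 301,324,427,  552, 875, 888,929, 959]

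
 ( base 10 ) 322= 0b101000010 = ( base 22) ee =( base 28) be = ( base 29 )b3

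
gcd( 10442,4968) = 46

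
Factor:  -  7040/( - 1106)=3520/553 = 2^6 * 5^1*7^( - 1)*11^1*79^( - 1)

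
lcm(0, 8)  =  0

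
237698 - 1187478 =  - 949780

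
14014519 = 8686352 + 5328167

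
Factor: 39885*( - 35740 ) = - 1425489900 = - 2^2*3^1*5^2 * 1787^1*2659^1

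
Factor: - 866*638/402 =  - 2^1*3^(  -  1) * 11^1 * 29^1*67^( -1)*433^1 = - 276254/201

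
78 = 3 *26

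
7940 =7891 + 49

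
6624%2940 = 744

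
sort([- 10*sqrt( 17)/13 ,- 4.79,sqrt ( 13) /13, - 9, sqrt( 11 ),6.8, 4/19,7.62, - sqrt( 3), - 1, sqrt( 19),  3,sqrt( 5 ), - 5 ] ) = [ - 9,  -  5, - 4.79 , - 10*sqrt( 17 )/13, - sqrt(3), - 1,4/19, sqrt( 13)/13,sqrt ( 5), 3,sqrt (11 ),sqrt( 19 ),6.8,  7.62] 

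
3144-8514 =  - 5370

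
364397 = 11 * 33127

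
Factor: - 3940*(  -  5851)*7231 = 166695809140 =2^2*5^1*7^1*197^1 *1033^1*5851^1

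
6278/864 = 3139/432 = 7.27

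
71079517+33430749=104510266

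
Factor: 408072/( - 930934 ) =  - 2^2*3^1*7^2*191^(-1)*347^1*2437^(-1) = -204036/465467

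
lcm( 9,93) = 279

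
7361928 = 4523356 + 2838572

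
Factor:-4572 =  -2^2 * 3^2 * 127^1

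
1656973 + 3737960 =5394933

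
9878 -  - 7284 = 17162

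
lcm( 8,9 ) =72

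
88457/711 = 88457/711 = 124.41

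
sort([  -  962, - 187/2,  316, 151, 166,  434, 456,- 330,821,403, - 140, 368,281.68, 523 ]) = [-962, - 330, - 140, - 187/2,151,166,281.68,316,368,  403,434,456,523 , 821]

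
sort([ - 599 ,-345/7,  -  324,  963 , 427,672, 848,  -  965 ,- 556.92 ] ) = [-965 , - 599, - 556.92, -324, - 345/7,427, 672, 848, 963]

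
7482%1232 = 90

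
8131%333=139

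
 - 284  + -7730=- 8014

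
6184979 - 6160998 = 23981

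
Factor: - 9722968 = -2^3*599^1*2029^1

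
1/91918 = 1/91918 = 0.00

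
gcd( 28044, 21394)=38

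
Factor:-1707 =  - 3^1*569^1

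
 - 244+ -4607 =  - 4851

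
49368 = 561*88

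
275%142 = 133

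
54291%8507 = 3249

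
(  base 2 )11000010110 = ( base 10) 1558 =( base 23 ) 2lh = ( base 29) 1ol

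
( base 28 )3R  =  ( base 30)3L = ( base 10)111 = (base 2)1101111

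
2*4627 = 9254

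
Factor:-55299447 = -3^2*7^1*41^1*79^1*271^1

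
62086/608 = 31043/304 = 102.12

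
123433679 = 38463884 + 84969795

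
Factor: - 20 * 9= - 180 = - 2^2*3^2*5^1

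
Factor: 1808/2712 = 2^1*3^(-1) = 2/3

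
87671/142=87671/142 = 617.40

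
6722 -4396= 2326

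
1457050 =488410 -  - 968640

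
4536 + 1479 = 6015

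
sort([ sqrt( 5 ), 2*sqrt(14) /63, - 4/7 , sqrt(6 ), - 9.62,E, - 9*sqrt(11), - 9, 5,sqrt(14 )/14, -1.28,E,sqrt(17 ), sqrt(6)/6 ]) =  [ - 9*sqrt( 11 ), - 9.62, - 9, - 1.28,  -  4/7 , 2*sqrt( 14)/63, sqrt( 14)/14, sqrt( 6 ) /6, sqrt(5 ) , sqrt( 6), E, E, sqrt( 17 ), 5 ] 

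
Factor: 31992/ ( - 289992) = - 31/281 =- 31^1*281^( - 1 ) 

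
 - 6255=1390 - 7645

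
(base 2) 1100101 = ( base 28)3H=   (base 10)101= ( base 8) 145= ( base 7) 203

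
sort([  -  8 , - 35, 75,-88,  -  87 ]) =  [  -  88,  -  87,  -  35, - 8, 75]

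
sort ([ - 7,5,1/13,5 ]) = [ - 7, 1/13, 5, 5]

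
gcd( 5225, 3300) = 275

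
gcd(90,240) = 30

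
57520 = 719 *80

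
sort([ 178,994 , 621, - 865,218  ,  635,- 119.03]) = [ - 865, - 119.03,178, 218,621,635, 994]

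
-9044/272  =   - 133/4 =-33.25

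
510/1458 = 85/243 = 0.35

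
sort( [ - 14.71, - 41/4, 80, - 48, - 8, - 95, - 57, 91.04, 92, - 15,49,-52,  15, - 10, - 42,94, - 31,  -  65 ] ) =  [  -  95,  -  65, - 57, - 52,-48, - 42, - 31, - 15,  -  14.71, - 41/4, - 10, - 8, 15 , 49,80,91.04, 92, 94] 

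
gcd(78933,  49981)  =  1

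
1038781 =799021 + 239760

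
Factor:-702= - 2^1*3^3*13^1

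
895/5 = 179 = 179.00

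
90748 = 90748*1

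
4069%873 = 577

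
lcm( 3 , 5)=15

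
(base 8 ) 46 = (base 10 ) 38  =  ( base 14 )2A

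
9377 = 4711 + 4666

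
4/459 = 4/459 = 0.01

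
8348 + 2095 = 10443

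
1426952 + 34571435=35998387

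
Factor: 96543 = 3^2* 17^1*631^1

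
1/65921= 1/65921 = 0.00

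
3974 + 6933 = 10907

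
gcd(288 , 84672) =288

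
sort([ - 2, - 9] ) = [ - 9, - 2 ] 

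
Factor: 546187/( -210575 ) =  - 5^( - 2 ) * 47^1 * 8423^ ( - 1) * 11621^1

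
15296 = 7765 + 7531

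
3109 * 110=341990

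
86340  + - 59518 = 26822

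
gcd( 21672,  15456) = 168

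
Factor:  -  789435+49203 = - 2^3*3^3*23^1 * 149^1  =  - 740232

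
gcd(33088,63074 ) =1034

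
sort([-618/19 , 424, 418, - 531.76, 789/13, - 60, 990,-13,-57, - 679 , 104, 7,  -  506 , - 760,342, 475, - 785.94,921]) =[-785.94, - 760, - 679, -531.76, - 506, - 60,-57, - 618/19, - 13,7,789/13 , 104, 342, 418,424,475, 921,990] 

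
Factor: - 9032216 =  - 2^3*151^1* 7477^1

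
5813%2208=1397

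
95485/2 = 95485/2 = 47742.50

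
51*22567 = 1150917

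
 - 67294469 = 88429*(  -  761)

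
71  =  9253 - 9182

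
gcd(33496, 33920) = 424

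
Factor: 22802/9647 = 26/11 = 2^1*11^( - 1)*13^1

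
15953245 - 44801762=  - 28848517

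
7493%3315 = 863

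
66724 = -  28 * ( - 2383)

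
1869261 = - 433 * ( - 4317)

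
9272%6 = 2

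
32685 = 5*6537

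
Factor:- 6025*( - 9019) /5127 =3^ (  -  1)*5^2*29^1*241^1*311^1*1709^ ( - 1)= 54339475/5127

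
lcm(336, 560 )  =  1680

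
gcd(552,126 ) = 6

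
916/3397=916/3397  =  0.27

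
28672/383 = 28672/383 = 74.86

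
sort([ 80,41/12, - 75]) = [-75 , 41/12, 80]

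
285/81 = 3  +  14/27=3.52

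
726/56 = 363/28 = 12.96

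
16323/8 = 2040 +3/8 = 2040.38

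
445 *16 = 7120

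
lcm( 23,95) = 2185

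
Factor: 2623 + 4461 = 7084 = 2^2*7^1*11^1*23^1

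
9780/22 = 4890/11 = 444.55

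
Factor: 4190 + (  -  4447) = - 257 = -257^1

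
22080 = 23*960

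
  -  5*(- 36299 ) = 181495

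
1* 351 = 351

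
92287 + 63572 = 155859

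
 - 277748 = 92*( - 3019 ) 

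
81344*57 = 4636608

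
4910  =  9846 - 4936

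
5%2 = 1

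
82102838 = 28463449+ 53639389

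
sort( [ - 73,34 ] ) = [ - 73, 34 ]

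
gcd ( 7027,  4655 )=1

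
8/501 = 8/501 = 0.02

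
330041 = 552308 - 222267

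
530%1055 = 530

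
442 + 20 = 462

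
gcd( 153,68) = 17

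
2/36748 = 1/18374 = 0.00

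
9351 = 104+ 9247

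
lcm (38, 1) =38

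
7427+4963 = 12390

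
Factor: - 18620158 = - 2^1 * 101^1*92179^1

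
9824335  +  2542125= 12366460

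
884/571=884/571=1.55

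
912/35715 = 304/11905 =0.03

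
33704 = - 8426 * ( - 4 ) 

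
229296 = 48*4777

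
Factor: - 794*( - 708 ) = 2^3 * 3^1*59^1*397^1  =  562152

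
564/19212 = 47/1601  =  0.03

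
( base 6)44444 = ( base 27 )8EA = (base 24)AJ4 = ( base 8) 14114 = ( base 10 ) 6220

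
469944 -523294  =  -53350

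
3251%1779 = 1472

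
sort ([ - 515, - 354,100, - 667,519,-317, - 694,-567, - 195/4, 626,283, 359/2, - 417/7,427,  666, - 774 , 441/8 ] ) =[ - 774, - 694,-667,-567, - 515, - 354, - 317, - 417/7, - 195/4,441/8,100,359/2,283, 427,519,626,666]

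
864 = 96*9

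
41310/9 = 4590 = 4590.00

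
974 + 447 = 1421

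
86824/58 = 1496+28/29 = 1496.97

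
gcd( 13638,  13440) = 6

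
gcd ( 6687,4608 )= 9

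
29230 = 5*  5846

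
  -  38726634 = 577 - 38727211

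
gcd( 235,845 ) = 5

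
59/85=59/85 = 0.69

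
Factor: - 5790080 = -2^7*5^1 * 83^1*109^1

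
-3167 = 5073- 8240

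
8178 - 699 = 7479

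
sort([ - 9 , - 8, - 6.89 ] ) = [ - 9,-8, -6.89 ] 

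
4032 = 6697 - 2665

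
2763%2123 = 640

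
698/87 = 698/87  =  8.02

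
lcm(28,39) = 1092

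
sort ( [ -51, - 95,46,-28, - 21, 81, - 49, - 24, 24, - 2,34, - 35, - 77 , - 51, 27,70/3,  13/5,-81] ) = [ - 95, - 81, - 77, - 51 , - 51, - 49, - 35, - 28, - 24, - 21, - 2, 13/5,70/3 , 24, 27,34,46,81 ]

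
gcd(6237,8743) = 7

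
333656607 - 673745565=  - 340088958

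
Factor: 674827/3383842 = 2^( - 1)*7^( - 2 )*11^(-1 )*43^( - 1)*73^( - 1 )*674827^1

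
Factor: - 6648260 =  - 2^2*5^1*31^1*10723^1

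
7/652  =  7/652 =0.01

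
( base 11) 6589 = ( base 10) 8688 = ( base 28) B28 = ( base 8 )20760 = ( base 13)3C54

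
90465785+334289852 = 424755637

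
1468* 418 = 613624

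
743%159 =107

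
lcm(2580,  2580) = 2580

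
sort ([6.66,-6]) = [ - 6, 6.66 ] 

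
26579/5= 26579/5 =5315.80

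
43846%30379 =13467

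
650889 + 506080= 1156969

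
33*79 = 2607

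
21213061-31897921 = - 10684860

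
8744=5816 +2928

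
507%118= 35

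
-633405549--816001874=182596325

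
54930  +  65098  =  120028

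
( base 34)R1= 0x397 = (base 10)919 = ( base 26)199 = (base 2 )1110010111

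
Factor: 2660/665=2^2=4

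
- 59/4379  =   - 1 + 4320/4379 = -  0.01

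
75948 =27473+48475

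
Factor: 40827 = 3^1*31^1 * 439^1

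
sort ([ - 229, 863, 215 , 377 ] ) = [ - 229,215,377,863 ] 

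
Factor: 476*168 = 2^5*3^1*7^2*17^1 = 79968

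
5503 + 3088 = 8591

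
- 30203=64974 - 95177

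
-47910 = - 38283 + -9627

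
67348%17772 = 14032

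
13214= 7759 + 5455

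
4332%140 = 132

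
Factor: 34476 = 2^2*3^1*13^2*17^1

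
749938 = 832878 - 82940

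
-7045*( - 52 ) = 366340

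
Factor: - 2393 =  - 2393^1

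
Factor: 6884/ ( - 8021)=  - 2^2*13^( -1)*617^(-1)*1721^1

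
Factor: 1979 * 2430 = 4808970 = 2^1 * 3^5 * 5^1*1979^1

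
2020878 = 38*53181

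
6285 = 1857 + 4428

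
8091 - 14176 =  - 6085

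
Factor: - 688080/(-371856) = 235/127 = 5^1*47^1 *127^(-1)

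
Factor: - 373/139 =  - 139^ ( - 1 )*373^1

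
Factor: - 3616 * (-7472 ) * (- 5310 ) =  - 2^10*3^2 * 5^1*59^1 * 113^1*467^1  =  -  143469573120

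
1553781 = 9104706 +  - 7550925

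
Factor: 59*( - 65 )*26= - 99710=- 2^1*5^1 * 13^2*59^1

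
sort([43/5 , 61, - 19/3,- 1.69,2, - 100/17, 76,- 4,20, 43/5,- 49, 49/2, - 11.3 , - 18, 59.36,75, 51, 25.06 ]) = [ - 49, - 18, - 11.3, - 19/3, - 100/17,-4, - 1.69, 2, 43/5,43/5,20,49/2,25.06,51,  59.36, 61 , 75, 76]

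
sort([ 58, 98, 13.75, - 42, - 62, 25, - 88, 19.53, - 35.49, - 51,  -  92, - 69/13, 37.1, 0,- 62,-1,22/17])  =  [ - 92, -88, - 62,  -  62,-51, - 42, - 35.49, - 69/13, - 1, 0, 22/17, 13.75,19.53, 25, 37.1, 58, 98 ] 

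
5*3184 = 15920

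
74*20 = 1480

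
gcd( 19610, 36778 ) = 74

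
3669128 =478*7676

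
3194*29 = 92626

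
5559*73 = 405807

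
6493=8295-1802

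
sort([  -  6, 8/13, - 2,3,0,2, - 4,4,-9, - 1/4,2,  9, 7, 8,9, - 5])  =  [ - 9, - 6, - 5, -4 , - 2, - 1/4 , 0,8/13 , 2, 2,3,4,7,8,9,9 ]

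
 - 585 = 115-700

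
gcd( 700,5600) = 700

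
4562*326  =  1487212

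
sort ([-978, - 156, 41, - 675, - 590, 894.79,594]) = [ - 978,-675, - 590, - 156,  41,594, 894.79 ]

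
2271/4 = 567 + 3/4 = 567.75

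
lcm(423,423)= 423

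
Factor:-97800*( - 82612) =2^5*3^1*5^2*19^1*163^1*1087^1 = 8079453600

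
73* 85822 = 6265006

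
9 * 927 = 8343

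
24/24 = 1 = 1.00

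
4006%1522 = 962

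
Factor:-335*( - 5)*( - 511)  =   - 5^2*7^1*67^1*73^1 =- 855925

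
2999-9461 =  - 6462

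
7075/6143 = 7075/6143=1.15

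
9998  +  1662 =11660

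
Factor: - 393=-3^1*131^1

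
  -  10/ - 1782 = 5/891 = 0.01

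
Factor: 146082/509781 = 194/677 = 2^1  *  97^1*677^( - 1 )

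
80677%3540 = 2797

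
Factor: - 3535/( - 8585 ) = 7^1*17^( - 1) = 7/17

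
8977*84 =754068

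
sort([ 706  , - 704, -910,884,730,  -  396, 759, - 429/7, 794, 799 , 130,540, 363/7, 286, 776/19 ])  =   [ - 910,-704,- 396, - 429/7,776/19, 363/7 , 130, 286,540 , 706,  730,  759, 794,799, 884] 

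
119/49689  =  119/49689 = 0.00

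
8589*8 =68712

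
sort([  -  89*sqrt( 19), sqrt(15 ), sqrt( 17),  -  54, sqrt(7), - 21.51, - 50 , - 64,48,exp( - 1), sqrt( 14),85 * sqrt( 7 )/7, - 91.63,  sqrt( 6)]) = [ - 89*sqrt ( 19), - 91.63, - 64, - 54, - 50 , - 21.51,exp( - 1), sqrt(6),sqrt( 7),sqrt (14),sqrt( 15),sqrt( 17 ),85 * sqrt( 7 )/7, 48]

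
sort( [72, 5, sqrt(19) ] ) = [ sqrt( 19), 5 , 72 ]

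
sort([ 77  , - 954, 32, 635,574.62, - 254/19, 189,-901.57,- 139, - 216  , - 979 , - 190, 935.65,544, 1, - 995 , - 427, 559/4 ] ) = [ - 995, - 979, - 954, - 901.57, - 427, - 216, - 190, - 139,- 254/19,  1 , 32, 77,559/4, 189, 544, 574.62,635,935.65 ]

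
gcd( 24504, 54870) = 6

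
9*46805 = 421245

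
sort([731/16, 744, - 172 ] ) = [ - 172, 731/16,744]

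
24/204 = 2/17 = 0.12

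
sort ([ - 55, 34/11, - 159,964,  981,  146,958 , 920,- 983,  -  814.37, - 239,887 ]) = [ - 983, - 814.37, - 239, - 159, - 55,34/11,146,887,920,958, 964,981 ]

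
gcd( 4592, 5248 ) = 656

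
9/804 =3/268 =0.01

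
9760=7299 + 2461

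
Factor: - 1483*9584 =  - 14213072 = -2^4*599^1*1483^1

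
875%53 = 27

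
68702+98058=166760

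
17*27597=469149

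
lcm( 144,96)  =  288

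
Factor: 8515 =5^1*13^1*131^1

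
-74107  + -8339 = -82446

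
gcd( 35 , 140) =35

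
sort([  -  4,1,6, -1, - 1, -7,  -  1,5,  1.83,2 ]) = [ - 7, - 4, - 1, - 1, - 1, 1, 1.83, 2, 5,  6] 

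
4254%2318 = 1936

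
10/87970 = 1/8797 = 0.00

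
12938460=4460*2901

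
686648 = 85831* 8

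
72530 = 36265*2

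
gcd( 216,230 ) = 2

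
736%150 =136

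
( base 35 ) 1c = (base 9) 52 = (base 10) 47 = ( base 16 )2f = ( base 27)1K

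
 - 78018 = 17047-95065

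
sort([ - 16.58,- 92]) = [ - 92, - 16.58]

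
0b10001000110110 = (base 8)21066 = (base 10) 8758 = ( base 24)F4M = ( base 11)6642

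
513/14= 513/14 = 36.64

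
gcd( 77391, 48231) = 9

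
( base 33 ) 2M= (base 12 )74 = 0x58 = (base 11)80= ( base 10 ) 88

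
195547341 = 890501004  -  694953663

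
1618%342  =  250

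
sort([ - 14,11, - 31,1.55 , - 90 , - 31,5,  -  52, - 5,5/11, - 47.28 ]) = [ - 90,-52, - 47.28, - 31, - 31, - 14, - 5,5/11, 1.55,5, 11]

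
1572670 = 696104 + 876566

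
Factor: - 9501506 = - 2^1*7^1*173^1  *  3923^1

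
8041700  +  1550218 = 9591918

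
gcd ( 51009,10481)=1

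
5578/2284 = 2+505/1142 = 2.44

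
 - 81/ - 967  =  81/967 =0.08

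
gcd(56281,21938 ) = 1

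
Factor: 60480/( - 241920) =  - 2^( - 2 ) = - 1/4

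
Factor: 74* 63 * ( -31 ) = -144522 = -2^1*3^2*7^1*31^1* 37^1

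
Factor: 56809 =56809^1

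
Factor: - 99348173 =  - 131^1*758383^1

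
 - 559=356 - 915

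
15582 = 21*742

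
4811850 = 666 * 7225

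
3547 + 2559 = 6106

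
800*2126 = 1700800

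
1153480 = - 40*( - 28837)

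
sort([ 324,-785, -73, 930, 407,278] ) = [ -785, -73, 278,324,407,930] 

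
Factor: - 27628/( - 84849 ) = 2^2*3^( - 1 )*6907^1*  28283^( - 1 ) 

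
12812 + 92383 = 105195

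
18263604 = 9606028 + 8657576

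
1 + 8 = 9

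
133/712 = 133/712 = 0.19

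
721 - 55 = 666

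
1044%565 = 479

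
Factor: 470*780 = 2^3*3^1*5^2*13^1*47^1 =366600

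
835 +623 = 1458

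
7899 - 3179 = 4720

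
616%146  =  32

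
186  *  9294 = 1728684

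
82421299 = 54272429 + 28148870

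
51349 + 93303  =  144652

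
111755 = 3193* 35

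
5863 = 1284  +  4579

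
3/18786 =1/6262 =0.00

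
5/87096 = 5/87096 = 0.00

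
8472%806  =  412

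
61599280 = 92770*664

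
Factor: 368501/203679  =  3^(-2 )*53^(-1) *863^1 = 863/477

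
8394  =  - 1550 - - 9944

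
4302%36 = 18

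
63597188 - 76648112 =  - 13050924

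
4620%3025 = 1595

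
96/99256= 12/12407 = 0.00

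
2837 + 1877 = 4714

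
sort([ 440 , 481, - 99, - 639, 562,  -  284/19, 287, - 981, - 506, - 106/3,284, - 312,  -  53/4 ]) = [-981, - 639, - 506, - 312, - 99, - 106/3, - 284/19, - 53/4 , 284,287,440, 481, 562]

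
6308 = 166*38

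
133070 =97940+35130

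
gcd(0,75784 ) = 75784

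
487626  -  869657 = -382031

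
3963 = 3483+480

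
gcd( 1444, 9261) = 1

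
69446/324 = 214 + 55/162 =214.34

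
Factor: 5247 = 3^2*11^1 * 53^1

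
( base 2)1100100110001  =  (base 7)24542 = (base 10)6449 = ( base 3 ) 22211212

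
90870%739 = 712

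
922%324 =274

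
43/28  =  1 + 15/28 = 1.54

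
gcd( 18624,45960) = 24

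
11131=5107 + 6024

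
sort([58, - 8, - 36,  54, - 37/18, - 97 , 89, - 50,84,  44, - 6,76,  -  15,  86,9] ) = [ - 97 , - 50, - 36, - 15, - 8, - 6, - 37/18,9,44,54, 58,76,84,86,89 ] 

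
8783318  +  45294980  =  54078298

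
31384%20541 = 10843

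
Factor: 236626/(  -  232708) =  - 118313/116354 = -  2^(-1 )*7^(- 1)*13^1*19^1*  479^1*8311^( - 1 )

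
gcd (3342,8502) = 6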